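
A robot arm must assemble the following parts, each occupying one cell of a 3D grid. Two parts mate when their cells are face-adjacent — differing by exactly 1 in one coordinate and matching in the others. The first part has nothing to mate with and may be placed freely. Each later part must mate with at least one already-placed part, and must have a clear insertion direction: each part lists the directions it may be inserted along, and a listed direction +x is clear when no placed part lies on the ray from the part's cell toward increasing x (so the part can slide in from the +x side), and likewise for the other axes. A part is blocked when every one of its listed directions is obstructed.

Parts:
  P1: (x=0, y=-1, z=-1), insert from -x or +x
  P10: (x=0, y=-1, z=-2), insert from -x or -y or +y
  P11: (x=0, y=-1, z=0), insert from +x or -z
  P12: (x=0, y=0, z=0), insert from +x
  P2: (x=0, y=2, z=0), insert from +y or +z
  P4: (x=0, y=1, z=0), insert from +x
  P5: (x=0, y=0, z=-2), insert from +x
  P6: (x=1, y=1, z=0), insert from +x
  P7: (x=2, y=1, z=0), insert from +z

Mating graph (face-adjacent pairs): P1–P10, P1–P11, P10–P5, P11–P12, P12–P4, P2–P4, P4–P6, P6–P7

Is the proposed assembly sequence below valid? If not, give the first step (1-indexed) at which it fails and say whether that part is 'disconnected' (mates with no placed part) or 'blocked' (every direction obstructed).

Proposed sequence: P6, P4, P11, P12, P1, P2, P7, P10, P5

1. P6@(1, 1, 0) [+x clear] — {P6}
2. P4@(0, 1, 0) — +x all obstructed ⇒ blocked

Invalid at step 2 (blocked)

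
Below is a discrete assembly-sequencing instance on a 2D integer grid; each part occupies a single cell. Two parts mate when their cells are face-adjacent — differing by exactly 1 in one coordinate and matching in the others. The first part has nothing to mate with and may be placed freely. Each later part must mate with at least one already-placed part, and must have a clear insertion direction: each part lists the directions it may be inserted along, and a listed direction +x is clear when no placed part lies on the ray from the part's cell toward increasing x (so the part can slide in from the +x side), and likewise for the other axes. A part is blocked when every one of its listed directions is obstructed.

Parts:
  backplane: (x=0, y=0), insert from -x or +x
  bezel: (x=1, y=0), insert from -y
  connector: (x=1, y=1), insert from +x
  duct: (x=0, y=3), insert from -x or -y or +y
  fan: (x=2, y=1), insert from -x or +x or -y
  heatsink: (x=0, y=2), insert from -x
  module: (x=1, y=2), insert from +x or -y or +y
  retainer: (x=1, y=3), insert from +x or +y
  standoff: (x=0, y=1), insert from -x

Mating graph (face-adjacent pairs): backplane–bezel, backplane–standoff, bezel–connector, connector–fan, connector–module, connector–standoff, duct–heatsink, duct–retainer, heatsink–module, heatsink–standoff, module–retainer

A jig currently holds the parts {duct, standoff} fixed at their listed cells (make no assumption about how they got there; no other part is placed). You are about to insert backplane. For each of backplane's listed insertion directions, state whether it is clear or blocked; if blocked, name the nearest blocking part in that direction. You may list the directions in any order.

+x: clear; -x: clear

-x: ray from backplane(0, 0) has no placed part ⇒ clear
+x: ray from backplane(0, 0) has no placed part ⇒ clear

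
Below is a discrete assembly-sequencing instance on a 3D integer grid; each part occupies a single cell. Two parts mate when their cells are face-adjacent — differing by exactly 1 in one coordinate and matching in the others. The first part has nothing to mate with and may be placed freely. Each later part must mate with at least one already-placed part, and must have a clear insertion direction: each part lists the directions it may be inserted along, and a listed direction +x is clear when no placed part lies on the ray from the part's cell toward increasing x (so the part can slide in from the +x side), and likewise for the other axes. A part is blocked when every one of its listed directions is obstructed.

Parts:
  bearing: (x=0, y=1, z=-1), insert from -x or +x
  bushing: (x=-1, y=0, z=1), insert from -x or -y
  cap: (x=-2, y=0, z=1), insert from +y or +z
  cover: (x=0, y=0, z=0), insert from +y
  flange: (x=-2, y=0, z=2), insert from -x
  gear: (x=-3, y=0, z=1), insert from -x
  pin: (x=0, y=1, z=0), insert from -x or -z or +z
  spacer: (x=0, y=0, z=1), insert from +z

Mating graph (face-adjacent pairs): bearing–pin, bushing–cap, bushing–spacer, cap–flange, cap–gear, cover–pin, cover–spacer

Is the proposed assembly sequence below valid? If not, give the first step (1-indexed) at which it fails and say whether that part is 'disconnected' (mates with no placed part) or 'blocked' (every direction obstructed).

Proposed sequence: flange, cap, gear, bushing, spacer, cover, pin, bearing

1. flange@(-2, 0, 2) [-x clear] — {flange}
2. cap@(-2, 0, 1) [+y clear] — {cap, flange}
3. gear@(-3, 0, 1) [-x clear] — {cap, flange, gear}
4. bushing@(-1, 0, 1) [-y clear] — {bushing, cap, flange, gear}
5. spacer@(0, 0, 1) [+z clear] — {bushing, cap, flange, gear, spacer}
6. cover@(0, 0, 0) [+y clear] — {bushing, cap, cover, flange, gear, spacer}
7. pin@(0, 1, 0) [-x clear] — {bushing, cap, cover, flange, gear, pin, spacer}
8. bearing@(0, 1, -1) [-x clear] — {bearing, bushing, cap, cover, flange, gear, pin, spacer}

Valid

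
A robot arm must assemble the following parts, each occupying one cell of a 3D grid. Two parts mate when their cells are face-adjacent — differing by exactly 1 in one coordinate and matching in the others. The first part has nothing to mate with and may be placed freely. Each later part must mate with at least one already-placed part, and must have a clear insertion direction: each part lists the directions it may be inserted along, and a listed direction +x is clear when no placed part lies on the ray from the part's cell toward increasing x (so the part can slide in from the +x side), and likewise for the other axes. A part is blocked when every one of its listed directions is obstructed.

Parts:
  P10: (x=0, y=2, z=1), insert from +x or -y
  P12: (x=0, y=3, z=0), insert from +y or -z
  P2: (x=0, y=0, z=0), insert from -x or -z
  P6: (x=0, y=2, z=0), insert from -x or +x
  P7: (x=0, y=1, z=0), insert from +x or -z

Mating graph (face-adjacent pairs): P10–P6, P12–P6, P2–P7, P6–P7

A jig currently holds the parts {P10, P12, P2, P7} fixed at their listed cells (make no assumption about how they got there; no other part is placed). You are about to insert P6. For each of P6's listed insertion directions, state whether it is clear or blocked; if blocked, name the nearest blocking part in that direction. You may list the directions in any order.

+x: clear; -x: clear

-x: ray from P6(0, 2, 0) has no placed part ⇒ clear
+x: ray from P6(0, 2, 0) has no placed part ⇒ clear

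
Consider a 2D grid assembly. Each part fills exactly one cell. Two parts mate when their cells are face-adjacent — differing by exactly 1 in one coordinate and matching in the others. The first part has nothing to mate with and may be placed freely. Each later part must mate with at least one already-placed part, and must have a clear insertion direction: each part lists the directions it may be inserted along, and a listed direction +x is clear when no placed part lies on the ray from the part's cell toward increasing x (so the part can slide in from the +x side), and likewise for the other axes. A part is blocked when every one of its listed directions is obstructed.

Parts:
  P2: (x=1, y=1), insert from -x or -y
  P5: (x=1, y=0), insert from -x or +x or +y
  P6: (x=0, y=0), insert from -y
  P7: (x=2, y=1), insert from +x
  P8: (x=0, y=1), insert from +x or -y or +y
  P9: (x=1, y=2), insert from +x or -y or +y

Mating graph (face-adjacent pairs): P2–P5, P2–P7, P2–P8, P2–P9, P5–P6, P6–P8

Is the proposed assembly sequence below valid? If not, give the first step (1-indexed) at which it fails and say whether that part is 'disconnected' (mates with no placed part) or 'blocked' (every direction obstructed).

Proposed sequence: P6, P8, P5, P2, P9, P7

1. P6@(0, 0) [-y clear] — {P6}
2. P8@(0, 1) [+x clear] — {P6, P8}
3. P5@(1, 0) [+x clear] — {P5, P6, P8}
4. P2@(1, 1) — -x/-y all obstructed ⇒ blocked

Invalid at step 4 (blocked)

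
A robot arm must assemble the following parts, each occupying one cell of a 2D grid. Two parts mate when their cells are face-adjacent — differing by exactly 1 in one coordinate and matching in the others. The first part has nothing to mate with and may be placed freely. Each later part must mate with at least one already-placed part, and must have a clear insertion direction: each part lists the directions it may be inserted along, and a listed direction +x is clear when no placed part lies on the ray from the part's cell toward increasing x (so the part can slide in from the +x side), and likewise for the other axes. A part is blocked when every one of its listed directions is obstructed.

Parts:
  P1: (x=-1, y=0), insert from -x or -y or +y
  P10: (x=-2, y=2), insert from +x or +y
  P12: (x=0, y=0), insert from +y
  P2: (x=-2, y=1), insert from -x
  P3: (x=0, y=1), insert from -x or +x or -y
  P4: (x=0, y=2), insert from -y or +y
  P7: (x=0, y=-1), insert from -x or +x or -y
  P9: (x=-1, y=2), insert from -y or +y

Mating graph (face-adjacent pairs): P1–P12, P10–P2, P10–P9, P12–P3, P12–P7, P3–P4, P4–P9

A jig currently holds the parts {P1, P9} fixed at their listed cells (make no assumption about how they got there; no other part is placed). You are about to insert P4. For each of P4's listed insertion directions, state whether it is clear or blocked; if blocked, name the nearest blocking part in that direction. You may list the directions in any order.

-y: ray from P4(0, 2) has no placed part ⇒ clear
+y: ray from P4(0, 2) has no placed part ⇒ clear

+y: clear; -y: clear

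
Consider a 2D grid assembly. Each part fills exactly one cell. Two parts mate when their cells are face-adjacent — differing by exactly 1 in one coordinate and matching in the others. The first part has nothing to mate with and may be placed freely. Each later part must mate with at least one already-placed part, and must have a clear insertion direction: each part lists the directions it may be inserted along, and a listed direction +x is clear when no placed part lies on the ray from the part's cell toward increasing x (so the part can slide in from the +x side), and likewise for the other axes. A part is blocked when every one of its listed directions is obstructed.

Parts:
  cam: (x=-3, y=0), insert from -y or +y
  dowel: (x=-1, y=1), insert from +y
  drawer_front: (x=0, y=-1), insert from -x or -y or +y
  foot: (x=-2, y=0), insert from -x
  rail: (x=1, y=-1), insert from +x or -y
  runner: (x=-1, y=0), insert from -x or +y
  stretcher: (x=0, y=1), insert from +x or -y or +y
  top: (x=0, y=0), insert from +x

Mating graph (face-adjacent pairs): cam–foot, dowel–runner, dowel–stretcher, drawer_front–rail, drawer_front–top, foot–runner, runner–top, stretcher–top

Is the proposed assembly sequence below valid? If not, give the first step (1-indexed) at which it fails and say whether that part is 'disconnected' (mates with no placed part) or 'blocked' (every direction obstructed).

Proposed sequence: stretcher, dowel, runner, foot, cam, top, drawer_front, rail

Valid

1. stretcher@(0, 1) [+x clear] — {stretcher}
2. dowel@(-1, 1) [+y clear] — {dowel, stretcher}
3. runner@(-1, 0) [-x clear] — {dowel, runner, stretcher}
4. foot@(-2, 0) [-x clear] — {dowel, foot, runner, stretcher}
5. cam@(-3, 0) [-y clear] — {cam, dowel, foot, runner, stretcher}
6. top@(0, 0) [+x clear] — {cam, dowel, foot, runner, stretcher, top}
7. drawer_front@(0, -1) [-x clear] — {cam, dowel, drawer_front, foot, runner, stretcher, top}
8. rail@(1, -1) [+x clear] — {cam, dowel, drawer_front, foot, rail, runner, stretcher, top}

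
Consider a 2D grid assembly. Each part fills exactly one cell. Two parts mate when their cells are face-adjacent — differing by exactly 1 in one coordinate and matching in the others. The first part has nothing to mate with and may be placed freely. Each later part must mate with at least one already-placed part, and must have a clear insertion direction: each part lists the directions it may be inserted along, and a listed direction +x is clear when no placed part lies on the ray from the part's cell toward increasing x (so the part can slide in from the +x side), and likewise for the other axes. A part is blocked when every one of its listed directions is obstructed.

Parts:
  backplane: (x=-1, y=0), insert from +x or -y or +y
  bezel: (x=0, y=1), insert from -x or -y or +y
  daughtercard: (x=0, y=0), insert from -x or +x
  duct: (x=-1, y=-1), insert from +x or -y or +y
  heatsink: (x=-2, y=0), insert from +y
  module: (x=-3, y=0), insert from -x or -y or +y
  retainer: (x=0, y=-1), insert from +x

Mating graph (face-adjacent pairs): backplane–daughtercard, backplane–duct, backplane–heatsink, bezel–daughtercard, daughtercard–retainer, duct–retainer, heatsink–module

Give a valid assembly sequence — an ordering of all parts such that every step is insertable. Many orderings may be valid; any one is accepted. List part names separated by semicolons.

heatsink; backplane; daughtercard; retainer; duct; module; bezel

1. heatsink@(-2, 0) [+y clear] — {heatsink}
2. backplane@(-1, 0) [+x clear] — {backplane, heatsink}
3. daughtercard@(0, 0) [+x clear] — {backplane, daughtercard, heatsink}
4. retainer@(0, -1) [+x clear] — {backplane, daughtercard, heatsink, retainer}
5. duct@(-1, -1) [-y clear] — {backplane, daughtercard, duct, heatsink, retainer}
6. module@(-3, 0) [-x clear] — {backplane, daughtercard, duct, heatsink, module, retainer}
7. bezel@(0, 1) [-x clear] — {backplane, bezel, daughtercard, duct, heatsink, module, retainer}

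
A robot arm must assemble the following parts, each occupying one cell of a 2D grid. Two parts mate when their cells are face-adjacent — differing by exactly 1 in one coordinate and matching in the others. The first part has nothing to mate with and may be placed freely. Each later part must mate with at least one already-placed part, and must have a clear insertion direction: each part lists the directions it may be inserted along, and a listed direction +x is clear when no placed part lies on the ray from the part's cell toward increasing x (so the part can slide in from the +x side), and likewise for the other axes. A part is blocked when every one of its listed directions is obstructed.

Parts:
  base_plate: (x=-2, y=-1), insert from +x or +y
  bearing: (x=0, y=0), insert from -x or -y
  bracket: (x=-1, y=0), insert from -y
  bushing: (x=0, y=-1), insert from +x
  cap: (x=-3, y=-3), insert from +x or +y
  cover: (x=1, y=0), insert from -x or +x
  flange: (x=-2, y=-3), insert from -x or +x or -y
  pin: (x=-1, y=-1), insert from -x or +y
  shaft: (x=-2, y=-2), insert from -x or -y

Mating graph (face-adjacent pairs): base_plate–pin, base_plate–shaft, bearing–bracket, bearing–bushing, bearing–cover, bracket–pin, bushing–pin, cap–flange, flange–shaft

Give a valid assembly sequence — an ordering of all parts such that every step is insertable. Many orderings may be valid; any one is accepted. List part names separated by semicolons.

1. bracket@(-1, 0) [-y clear] — {bracket}
2. bearing@(0, 0) [-y clear] — {bearing, bracket}
3. cover@(1, 0) [+x clear] — {bearing, bracket, cover}
4. bushing@(0, -1) [+x clear] — {bearing, bracket, bushing, cover}
5. pin@(-1, -1) [-x clear] — {bearing, bracket, bushing, cover, pin}
6. base_plate@(-2, -1) [+y clear] — {base_plate, bearing, bracket, bushing, cover, pin}
7. shaft@(-2, -2) [-x clear] — {base_plate, bearing, bracket, bushing, cover, pin, shaft}
8. flange@(-2, -3) [-x clear] — {base_plate, bearing, bracket, bushing, cover, flange, pin, shaft}
9. cap@(-3, -3) [+y clear] — {base_plate, bearing, bracket, bushing, cap, cover, flange, pin, shaft}

bracket; bearing; cover; bushing; pin; base_plate; shaft; flange; cap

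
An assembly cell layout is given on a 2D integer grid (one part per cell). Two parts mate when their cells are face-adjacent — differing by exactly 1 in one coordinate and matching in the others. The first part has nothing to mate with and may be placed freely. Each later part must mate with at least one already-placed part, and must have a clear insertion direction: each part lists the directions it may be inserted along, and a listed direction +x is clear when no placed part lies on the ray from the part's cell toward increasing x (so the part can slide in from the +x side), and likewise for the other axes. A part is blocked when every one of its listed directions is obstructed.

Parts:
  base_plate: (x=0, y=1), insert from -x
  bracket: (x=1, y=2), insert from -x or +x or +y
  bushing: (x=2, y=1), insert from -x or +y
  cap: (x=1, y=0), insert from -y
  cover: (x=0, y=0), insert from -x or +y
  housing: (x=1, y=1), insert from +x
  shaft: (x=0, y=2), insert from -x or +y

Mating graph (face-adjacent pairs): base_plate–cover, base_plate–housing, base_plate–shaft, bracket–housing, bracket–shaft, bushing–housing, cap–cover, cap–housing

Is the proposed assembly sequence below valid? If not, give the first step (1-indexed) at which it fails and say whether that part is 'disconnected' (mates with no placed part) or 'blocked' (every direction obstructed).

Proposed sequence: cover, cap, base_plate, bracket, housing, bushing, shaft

1. cover@(0, 0) [-x clear] — {cover}
2. cap@(1, 0) [-y clear] — {cap, cover}
3. base_plate@(0, 1) [-x clear] — {base_plate, cap, cover}
4. bracket@(1, 2) — no placed neighbour ⇒ disconnected

Invalid at step 4 (disconnected)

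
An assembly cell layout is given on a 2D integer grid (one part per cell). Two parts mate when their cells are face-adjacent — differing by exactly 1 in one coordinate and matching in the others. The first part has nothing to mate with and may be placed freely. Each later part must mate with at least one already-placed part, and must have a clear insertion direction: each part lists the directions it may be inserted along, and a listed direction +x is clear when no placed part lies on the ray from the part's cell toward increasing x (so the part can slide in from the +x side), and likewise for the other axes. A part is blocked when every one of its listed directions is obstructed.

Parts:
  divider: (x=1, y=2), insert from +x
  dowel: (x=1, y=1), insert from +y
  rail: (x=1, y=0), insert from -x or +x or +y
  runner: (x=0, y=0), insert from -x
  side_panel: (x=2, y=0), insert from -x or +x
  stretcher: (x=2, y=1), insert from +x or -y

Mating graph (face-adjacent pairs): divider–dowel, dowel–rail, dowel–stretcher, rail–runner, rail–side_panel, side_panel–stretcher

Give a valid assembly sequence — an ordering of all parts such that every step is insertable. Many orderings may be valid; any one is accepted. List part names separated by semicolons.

stretcher; dowel; divider; side_panel; rail; runner

1. stretcher@(2, 1) [+x clear] — {stretcher}
2. dowel@(1, 1) [+y clear] — {dowel, stretcher}
3. divider@(1, 2) [+x clear] — {divider, dowel, stretcher}
4. side_panel@(2, 0) [-x clear] — {divider, dowel, side_panel, stretcher}
5. rail@(1, 0) [-x clear] — {divider, dowel, rail, side_panel, stretcher}
6. runner@(0, 0) [-x clear] — {divider, dowel, rail, runner, side_panel, stretcher}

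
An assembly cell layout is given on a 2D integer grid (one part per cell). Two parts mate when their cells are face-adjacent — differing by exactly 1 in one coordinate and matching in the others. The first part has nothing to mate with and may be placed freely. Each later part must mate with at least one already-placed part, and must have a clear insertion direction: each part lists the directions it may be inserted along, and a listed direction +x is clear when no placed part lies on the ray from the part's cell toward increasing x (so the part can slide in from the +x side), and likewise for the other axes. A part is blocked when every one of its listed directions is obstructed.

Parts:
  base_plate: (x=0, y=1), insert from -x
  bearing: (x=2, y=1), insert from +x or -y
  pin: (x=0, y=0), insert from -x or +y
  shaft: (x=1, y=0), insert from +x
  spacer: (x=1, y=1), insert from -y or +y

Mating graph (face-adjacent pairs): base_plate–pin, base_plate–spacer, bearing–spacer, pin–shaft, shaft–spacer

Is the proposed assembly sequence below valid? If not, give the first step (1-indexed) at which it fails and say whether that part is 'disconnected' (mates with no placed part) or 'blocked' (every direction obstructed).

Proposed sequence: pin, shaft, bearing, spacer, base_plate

1. pin@(0, 0) [-x clear] — {pin}
2. shaft@(1, 0) [+x clear] — {pin, shaft}
3. bearing@(2, 1) — no placed neighbour ⇒ disconnected

Invalid at step 3 (disconnected)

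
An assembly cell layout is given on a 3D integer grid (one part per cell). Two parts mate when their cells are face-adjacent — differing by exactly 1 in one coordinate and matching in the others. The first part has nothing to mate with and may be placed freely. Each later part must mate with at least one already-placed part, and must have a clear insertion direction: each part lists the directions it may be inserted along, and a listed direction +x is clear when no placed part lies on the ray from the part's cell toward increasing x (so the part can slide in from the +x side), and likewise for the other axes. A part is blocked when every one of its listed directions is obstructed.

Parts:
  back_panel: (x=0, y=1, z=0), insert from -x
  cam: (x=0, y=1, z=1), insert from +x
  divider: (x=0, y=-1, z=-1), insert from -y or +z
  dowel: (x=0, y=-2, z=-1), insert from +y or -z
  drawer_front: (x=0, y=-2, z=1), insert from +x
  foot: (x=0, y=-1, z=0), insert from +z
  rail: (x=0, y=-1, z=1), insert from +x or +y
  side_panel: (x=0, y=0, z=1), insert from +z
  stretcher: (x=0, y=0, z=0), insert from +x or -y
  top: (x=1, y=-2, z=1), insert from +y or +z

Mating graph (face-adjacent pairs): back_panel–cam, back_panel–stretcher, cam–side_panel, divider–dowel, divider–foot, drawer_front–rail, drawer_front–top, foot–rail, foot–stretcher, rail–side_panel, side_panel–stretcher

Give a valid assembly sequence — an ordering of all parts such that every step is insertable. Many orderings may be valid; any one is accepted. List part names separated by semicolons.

1. cam@(0, 1, 1) [+x clear] — {cam}
2. back_panel@(0, 1, 0) [-x clear] — {back_panel, cam}
3. side_panel@(0, 0, 1) [+z clear] — {back_panel, cam, side_panel}
4. stretcher@(0, 0, 0) [+x clear] — {back_panel, cam, side_panel, stretcher}
5. foot@(0, -1, 0) [+z clear] — {back_panel, cam, foot, side_panel, stretcher}
6. rail@(0, -1, 1) [+x clear] — {back_panel, cam, foot, rail, side_panel, stretcher}
7. drawer_front@(0, -2, 1) [+x clear] — {back_panel, cam, drawer_front, foot, rail, side_panel, stretcher}
8. top@(1, -2, 1) [+y clear] — {back_panel, cam, drawer_front, foot, rail, side_panel, stretcher, top}
9. divider@(0, -1, -1) [-y clear] — {back_panel, cam, divider, drawer_front, foot, rail, side_panel, stretcher, top}
10. dowel@(0, -2, -1) [-z clear] — {back_panel, cam, divider, dowel, drawer_front, foot, rail, side_panel, stretcher, top}

cam; back_panel; side_panel; stretcher; foot; rail; drawer_front; top; divider; dowel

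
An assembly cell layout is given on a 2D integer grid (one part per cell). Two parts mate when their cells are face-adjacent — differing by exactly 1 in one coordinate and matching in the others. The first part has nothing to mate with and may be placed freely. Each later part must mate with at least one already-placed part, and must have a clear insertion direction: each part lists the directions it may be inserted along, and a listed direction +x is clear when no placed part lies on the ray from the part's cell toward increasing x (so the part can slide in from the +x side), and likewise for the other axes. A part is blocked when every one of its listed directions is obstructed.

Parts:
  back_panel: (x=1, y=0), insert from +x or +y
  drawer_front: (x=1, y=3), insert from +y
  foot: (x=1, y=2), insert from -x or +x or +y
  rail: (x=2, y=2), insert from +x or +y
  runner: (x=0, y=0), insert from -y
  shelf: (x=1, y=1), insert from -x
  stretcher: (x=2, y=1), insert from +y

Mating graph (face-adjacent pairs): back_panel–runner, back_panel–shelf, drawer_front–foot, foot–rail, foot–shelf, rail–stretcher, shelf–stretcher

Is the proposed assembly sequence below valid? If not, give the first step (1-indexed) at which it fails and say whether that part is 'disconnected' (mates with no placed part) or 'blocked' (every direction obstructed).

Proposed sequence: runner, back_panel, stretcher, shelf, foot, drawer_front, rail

Invalid at step 3 (disconnected)

1. runner@(0, 0) [-y clear] — {runner}
2. back_panel@(1, 0) [+x clear] — {back_panel, runner}
3. stretcher@(2, 1) — no placed neighbour ⇒ disconnected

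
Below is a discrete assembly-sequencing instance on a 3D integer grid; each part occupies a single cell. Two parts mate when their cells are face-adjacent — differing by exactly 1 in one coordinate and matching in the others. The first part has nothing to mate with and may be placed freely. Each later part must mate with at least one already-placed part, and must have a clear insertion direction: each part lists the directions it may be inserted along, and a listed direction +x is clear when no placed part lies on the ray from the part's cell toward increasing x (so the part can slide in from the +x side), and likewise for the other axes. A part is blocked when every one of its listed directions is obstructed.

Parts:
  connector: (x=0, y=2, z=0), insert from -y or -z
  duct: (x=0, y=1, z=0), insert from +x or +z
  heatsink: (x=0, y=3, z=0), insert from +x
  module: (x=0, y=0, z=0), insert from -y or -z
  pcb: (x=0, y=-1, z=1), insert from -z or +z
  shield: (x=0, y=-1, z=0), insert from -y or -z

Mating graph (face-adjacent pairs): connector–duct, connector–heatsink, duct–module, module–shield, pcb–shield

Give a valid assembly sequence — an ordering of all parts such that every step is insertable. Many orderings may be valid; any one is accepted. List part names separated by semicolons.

1. shield@(0, -1, 0) [-y clear] — {shield}
2. module@(0, 0, 0) [-z clear] — {module, shield}
3. duct@(0, 1, 0) [+x clear] — {duct, module, shield}
4. connector@(0, 2, 0) [-z clear] — {connector, duct, module, shield}
5. pcb@(0, -1, 1) [+z clear] — {connector, duct, module, pcb, shield}
6. heatsink@(0, 3, 0) [+x clear] — {connector, duct, heatsink, module, pcb, shield}

shield; module; duct; connector; pcb; heatsink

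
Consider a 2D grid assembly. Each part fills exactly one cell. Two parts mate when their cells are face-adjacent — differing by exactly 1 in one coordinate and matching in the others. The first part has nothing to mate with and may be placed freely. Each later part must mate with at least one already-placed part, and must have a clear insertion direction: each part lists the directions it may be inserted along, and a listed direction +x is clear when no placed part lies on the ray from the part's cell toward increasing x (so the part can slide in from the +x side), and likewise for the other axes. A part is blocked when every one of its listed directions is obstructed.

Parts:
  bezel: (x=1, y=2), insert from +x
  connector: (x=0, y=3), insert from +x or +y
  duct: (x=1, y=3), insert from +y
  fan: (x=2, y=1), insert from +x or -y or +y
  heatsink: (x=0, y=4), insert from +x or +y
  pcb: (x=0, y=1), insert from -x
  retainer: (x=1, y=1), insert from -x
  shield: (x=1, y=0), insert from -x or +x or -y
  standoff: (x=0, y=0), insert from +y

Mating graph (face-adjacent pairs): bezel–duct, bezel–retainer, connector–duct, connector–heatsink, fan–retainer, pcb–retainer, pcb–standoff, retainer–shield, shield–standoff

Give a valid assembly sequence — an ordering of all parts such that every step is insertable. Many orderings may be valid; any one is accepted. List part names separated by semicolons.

1. fan@(2, 1) [+x clear] — {fan}
2. retainer@(1, 1) [-x clear] — {fan, retainer}
3. shield@(1, 0) [-x clear] — {fan, retainer, shield}
4. bezel@(1, 2) [+x clear] — {bezel, fan, retainer, shield}
5. standoff@(0, 0) [+y clear] — {bezel, fan, retainer, shield, standoff}
6. pcb@(0, 1) [-x clear] — {bezel, fan, pcb, retainer, shield, standoff}
7. duct@(1, 3) [+y clear] — {bezel, duct, fan, pcb, retainer, shield, standoff}
8. connector@(0, 3) [+y clear] — {bezel, connector, duct, fan, pcb, retainer, shield, standoff}
9. heatsink@(0, 4) [+x clear] — {bezel, connector, duct, fan, heatsink, pcb, retainer, shield, standoff}

fan; retainer; shield; bezel; standoff; pcb; duct; connector; heatsink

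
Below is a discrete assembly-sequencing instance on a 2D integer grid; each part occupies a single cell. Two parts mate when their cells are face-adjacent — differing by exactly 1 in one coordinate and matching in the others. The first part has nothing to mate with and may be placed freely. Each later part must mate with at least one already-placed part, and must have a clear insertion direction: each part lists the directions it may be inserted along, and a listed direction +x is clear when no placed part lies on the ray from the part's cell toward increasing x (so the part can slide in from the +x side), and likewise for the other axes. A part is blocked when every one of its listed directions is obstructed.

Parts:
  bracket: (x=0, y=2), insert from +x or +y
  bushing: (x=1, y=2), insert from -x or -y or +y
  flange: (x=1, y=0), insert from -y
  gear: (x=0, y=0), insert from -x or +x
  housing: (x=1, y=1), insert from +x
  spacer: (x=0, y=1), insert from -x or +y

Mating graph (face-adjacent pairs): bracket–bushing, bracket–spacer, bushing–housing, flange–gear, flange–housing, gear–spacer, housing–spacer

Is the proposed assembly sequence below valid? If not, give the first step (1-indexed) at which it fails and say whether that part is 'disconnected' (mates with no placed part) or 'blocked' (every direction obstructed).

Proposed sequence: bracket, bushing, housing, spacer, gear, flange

Valid

1. bracket@(0, 2) [+x clear] — {bracket}
2. bushing@(1, 2) [-y clear] — {bracket, bushing}
3. housing@(1, 1) [+x clear] — {bracket, bushing, housing}
4. spacer@(0, 1) [-x clear] — {bracket, bushing, housing, spacer}
5. gear@(0, 0) [-x clear] — {bracket, bushing, gear, housing, spacer}
6. flange@(1, 0) [-y clear] — {bracket, bushing, flange, gear, housing, spacer}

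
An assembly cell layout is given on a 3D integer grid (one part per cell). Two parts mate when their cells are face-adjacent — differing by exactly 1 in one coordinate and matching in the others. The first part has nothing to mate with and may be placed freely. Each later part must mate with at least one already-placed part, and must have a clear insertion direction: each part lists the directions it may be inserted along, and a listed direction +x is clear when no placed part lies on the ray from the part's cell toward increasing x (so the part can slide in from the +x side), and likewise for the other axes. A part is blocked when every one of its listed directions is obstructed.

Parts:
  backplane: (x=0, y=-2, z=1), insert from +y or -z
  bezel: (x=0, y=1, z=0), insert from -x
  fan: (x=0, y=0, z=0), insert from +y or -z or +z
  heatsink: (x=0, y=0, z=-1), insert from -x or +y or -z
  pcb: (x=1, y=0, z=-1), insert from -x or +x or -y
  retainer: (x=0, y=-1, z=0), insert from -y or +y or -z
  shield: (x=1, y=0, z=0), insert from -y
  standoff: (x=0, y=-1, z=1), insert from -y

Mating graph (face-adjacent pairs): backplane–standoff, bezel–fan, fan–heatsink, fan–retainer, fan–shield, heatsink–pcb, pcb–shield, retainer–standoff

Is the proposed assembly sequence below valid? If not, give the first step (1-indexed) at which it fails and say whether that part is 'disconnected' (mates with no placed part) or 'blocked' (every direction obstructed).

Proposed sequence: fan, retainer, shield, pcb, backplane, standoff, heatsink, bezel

1. fan@(0, 0, 0) [+y clear] — {fan}
2. retainer@(0, -1, 0) [-y clear] — {fan, retainer}
3. shield@(1, 0, 0) [-y clear] — {fan, retainer, shield}
4. pcb@(1, 0, -1) [-x clear] — {fan, pcb, retainer, shield}
5. backplane@(0, -2, 1) — no placed neighbour ⇒ disconnected

Invalid at step 5 (disconnected)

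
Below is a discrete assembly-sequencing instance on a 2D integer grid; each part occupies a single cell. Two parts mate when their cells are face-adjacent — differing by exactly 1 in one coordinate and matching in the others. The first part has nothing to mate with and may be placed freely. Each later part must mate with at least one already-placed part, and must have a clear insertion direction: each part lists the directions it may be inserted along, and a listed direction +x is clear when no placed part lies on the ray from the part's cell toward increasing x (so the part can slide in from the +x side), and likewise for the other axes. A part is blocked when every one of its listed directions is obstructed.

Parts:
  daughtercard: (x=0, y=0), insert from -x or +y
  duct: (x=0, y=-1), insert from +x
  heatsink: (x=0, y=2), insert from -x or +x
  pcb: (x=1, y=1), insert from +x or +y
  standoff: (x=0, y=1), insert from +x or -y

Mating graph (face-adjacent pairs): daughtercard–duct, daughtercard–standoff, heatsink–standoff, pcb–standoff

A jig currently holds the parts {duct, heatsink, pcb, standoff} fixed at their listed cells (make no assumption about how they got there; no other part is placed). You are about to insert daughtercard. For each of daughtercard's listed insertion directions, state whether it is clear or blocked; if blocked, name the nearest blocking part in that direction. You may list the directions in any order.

+y: blocked by standoff; -x: clear

-x: ray from daughtercard(0, 0) has no placed part ⇒ clear
+y: nearest on ray is standoff@(0, 1) ⇒ blocked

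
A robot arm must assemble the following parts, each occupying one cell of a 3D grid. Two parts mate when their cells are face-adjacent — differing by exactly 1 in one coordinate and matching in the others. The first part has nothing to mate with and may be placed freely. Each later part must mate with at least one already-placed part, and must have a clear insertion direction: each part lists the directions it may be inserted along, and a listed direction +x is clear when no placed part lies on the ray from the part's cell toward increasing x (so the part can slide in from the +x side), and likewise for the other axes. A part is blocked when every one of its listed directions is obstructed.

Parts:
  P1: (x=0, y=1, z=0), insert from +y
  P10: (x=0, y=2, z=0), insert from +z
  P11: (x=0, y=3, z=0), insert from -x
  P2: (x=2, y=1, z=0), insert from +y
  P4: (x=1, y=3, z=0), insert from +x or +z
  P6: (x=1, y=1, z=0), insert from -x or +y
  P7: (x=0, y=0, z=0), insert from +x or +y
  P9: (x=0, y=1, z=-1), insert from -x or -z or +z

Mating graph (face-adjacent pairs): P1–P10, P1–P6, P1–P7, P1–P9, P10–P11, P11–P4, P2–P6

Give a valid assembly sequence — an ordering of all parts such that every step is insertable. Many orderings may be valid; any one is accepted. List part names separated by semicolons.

1. P1@(0, 1, 0) [+y clear] — {P1}
2. P9@(0, 1, -1) [-x clear] — {P1, P9}
3. P10@(0, 2, 0) [+z clear] — {P1, P10, P9}
4. P7@(0, 0, 0) [+x clear] — {P1, P10, P7, P9}
5. P11@(0, 3, 0) [-x clear] — {P1, P10, P11, P7, P9}
6. P6@(1, 1, 0) [+y clear] — {P1, P10, P11, P6, P7, P9}
7. P2@(2, 1, 0) [+y clear] — {P1, P10, P11, P2, P6, P7, P9}
8. P4@(1, 3, 0) [+x clear] — {P1, P10, P11, P2, P4, P6, P7, P9}

P1; P9; P10; P7; P11; P6; P2; P4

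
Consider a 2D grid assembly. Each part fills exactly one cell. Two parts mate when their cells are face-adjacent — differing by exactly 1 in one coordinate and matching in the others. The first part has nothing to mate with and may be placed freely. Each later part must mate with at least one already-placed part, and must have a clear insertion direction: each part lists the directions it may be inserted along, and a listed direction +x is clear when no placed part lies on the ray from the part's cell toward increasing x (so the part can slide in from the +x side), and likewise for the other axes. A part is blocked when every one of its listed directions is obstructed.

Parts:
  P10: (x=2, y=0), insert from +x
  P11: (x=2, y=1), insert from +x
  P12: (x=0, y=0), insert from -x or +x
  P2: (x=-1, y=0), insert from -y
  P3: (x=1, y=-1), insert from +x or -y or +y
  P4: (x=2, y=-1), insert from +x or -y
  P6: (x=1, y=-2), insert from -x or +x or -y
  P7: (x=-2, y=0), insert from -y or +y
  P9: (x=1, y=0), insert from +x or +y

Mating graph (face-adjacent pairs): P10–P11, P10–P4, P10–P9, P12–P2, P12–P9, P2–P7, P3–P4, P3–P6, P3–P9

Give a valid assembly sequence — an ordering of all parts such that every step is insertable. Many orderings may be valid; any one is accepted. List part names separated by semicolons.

1. P12@(0, 0) [-x clear] — {P12}
2. P9@(1, 0) [+x clear] — {P12, P9}
3. P3@(1, -1) [+x clear] — {P12, P3, P9}
4. P2@(-1, 0) [-y clear] — {P12, P2, P3, P9}
5. P7@(-2, 0) [-y clear] — {P12, P2, P3, P7, P9}
6. P10@(2, 0) [+x clear] — {P10, P12, P2, P3, P7, P9}
7. P11@(2, 1) [+x clear] — {P10, P11, P12, P2, P3, P7, P9}
8. P4@(2, -1) [+x clear] — {P10, P11, P12, P2, P3, P4, P7, P9}
9. P6@(1, -2) [-x clear] — {P10, P11, P12, P2, P3, P4, P6, P7, P9}

P12; P9; P3; P2; P7; P10; P11; P4; P6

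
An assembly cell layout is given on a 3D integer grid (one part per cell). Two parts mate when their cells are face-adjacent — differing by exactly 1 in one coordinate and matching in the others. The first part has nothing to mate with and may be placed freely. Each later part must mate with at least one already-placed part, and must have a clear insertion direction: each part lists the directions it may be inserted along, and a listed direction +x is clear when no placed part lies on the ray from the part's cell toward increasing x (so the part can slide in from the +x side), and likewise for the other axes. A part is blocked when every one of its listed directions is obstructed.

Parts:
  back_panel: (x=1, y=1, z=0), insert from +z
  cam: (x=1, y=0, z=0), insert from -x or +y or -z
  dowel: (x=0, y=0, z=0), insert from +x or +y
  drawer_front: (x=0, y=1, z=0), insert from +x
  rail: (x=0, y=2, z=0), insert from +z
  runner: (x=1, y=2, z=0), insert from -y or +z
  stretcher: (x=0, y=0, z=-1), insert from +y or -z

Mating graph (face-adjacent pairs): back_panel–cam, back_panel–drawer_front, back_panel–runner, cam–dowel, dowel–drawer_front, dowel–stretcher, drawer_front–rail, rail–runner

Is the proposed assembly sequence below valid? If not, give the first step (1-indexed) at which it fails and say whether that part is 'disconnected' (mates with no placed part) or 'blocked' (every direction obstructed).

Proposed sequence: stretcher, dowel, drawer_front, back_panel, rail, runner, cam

1. stretcher@(0, 0, -1) [+y clear] — {stretcher}
2. dowel@(0, 0, 0) [+x clear] — {dowel, stretcher}
3. drawer_front@(0, 1, 0) [+x clear] — {dowel, drawer_front, stretcher}
4. back_panel@(1, 1, 0) [+z clear] — {back_panel, dowel, drawer_front, stretcher}
5. rail@(0, 2, 0) [+z clear] — {back_panel, dowel, drawer_front, rail, stretcher}
6. runner@(1, 2, 0) [+z clear] — {back_panel, dowel, drawer_front, rail, runner, stretcher}
7. cam@(1, 0, 0) [-z clear] — {back_panel, cam, dowel, drawer_front, rail, runner, stretcher}

Valid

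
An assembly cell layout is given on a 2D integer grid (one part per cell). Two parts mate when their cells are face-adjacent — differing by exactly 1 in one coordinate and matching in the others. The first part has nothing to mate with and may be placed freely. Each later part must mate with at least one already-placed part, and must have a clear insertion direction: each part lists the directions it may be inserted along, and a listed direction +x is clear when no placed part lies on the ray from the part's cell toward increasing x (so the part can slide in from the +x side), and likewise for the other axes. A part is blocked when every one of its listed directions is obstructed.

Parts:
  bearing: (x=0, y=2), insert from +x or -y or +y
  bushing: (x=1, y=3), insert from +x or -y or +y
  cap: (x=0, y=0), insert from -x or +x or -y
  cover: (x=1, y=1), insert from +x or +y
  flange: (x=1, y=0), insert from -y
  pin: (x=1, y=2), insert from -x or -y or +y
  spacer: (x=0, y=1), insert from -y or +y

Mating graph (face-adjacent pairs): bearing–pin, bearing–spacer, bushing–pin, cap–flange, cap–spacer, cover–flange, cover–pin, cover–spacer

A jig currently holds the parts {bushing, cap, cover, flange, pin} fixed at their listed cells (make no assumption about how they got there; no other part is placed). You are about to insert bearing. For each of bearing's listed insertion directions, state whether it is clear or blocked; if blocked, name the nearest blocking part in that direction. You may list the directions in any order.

+x: nearest on ray is pin@(1, 2) ⇒ blocked
-y: nearest on ray is cap@(0, 0) ⇒ blocked
+y: ray from bearing(0, 2) has no placed part ⇒ clear

+x: blocked by pin; +y: clear; -y: blocked by cap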